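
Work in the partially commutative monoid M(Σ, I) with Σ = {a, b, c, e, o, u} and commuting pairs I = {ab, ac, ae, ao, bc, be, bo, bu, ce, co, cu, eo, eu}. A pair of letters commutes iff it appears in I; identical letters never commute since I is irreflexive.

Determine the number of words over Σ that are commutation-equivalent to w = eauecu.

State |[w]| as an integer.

piece 0:e — minimal
piece 1:a — minimal
piece 2:u rests on {1:a}
piece 3:e rests on {0:e}
piece 4:c — minimal
piece 5:u rests on {2:u}
minimal pieces: {0:e, 1:a, 4:c}
ways to finish when only these pieces remain (= sum over removing one remaining piece with nothing left below it):
  1 left: {3}→1  {4}→1  {5}→1
  2 left: {0,3}→1  {2,5}→1  {3,4}→2  {3,5}→2  {4,5}→2
  3 left: {0,3,4}→3  {0,3,5}→3  {1,2,5}→1  {2,3,5}→3  {2,4,5}→3  {3,4,5}→6
  4 left: {0,2,3,5}→6  {0,3,4,5}→12  {1,2,3,5}→4  {1,2,4,5}→4  {2,3,4,5}→12
  placing 0:e first → 20 extensions
  placing 1:a first → 30 extensions
  placing 4:c first → 10 extensions
total linear extensions = 60

60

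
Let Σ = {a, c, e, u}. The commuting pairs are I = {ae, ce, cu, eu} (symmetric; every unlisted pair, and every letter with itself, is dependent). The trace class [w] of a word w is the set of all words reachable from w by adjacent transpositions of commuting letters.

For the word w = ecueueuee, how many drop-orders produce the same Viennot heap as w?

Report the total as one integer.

504

drop 0:e onto floor
drop 1:c onto floor
drop 2:u onto floor
drop 3:e onto {0:e}
drop 4:u onto {2:u}
drop 5:e onto {3:e}
drop 6:u onto {4:u}
drop 7:e onto {5:e}
drop 8:e onto {7:e}
ground layer = {0:e, 1:c, 2:u}
drop-orders for the pieces not yet dropped (sum over which currently-grounded one goes next):
  1 to go: {1} 1  {6} 1  {8} 1
  2 to go: {1,6} 2  {1,8} 2  {4,6} 1  {6,8} 2  {7,8} 1
  3 to go: {1,4,6} 3  {1,6,8} 6  {1,7,8} 3  {2,4,6} 1  {4,6,8} 3  {5,7,8} 1  {6,7,8} 3
  4 to go: {1,2,4,6} 4  {1,4,6,8} 12  {1,5,7,8} 4  {1,6,7,8} 12  {2,4,6,8} 4  {3,5,7,8} 1  {4,6,7,8} 6  {5,6,7,8} 4
  5 to go: {0,3,5,7,8} 1  {1,2,4,6,8} 20  {1,3,5,7,8} 5  {1,4,6,7,8} 30  {1,5,6,7,8} 20  {2,4,6,7,8} 10  {3,5,6,7,8} 5  {4,5,6,7,8} 10
  6 to go: {0,1,3,5,7,8} 6  {0,3,5,6,7,8} 6  {1,2,4,6,7,8} 60  {1,3,5,6,7,8} 30  {1,4,5,6,7,8} 60  {2,4,5,6,7,8} 20  {3,4,5,6,7,8} 15
  7 to go: {0,1,3,5,6,7,8} 42  {0,3,4,5,6,7,8} 21  {1,2,4,5,6,7,8} 140  {1,3,4,5,6,7,8} 105  {2,3,4,5,6,7,8} 35
  if 0:e drops first: 280 orders
  if 1:c drops first: 56 orders
  if 2:u drops first: 168 orders
heap linearizations: 504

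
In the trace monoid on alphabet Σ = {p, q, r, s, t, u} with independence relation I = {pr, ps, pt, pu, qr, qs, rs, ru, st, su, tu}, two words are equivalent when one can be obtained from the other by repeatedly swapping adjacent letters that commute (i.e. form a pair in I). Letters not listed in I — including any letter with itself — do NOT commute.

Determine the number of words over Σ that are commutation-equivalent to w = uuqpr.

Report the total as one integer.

piece 0:u — minimal
piece 1:u rests on {0:u}
piece 2:q rests on {1:u}
piece 3:p rests on {2:q}
piece 4:r — minimal
minimal pieces: {0:u, 4:r}
ways to finish when only these pieces remain (= sum over removing one remaining piece with nothing left below it):
  1 left: {3}→1  {4}→1
  2 left: {2,3}→1  {3,4}→2
  3 left: {1,2,3}→1  {2,3,4}→3
  placing 0:u first → 4 extensions
  placing 4:r first → 1 extensions
total linear extensions = 5

5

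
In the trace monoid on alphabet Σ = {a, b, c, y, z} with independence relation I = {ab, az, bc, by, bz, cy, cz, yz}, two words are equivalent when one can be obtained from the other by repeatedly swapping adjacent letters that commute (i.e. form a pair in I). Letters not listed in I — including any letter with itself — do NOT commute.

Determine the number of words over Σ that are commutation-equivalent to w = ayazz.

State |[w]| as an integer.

0(a) covers ∅
1(y) covers 0:a
2(a) covers 1:y
3(z) covers ∅
4(z) covers 3:z
floor of heap: 0:a, 3:z
completions by unplaced set U, small U first (add the entries for U minus each lowest piece of U):
  |U|=1: {2}:1  {4}:1
  |U|=2: {1,2}:1  {2,4}:2  {3,4}:1
  |U|=3: {0,1,2}:1  {1,2,4}:3  {2,3,4}:3
  start at 0(a): 6
  start at 3(z): 4
sum over floor = 10

10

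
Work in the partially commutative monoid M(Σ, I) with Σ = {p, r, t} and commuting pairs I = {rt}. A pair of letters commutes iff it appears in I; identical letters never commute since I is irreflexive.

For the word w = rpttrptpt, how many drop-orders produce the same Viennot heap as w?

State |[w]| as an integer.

#0=r has no predecessor
#1=p depends on [0:r]
#2=t depends on [1:p]
#3=t depends on [2:t]
#4=r depends on [1:p]
#5=p depends on [3:t, 4:r]
#6=t depends on [5:p]
#7=p depends on [6:t]
#8=t depends on [7:p]
sources: [0:r]
N(rest) = Σ N(rest − s) over sources s of rest; N(one piece) = 1:
  size 1 → [8]=1
  size 2 → [7,8]=1
  size 3 → [6,7,8]=1
  size 4 → [5,6,7,8]=1
  size 5 → [3,5,6,7,8]=1  [4,5,6,7,8]=1
  size 6 → [2,3,5,6,7,8]=1  [3,4,5,6,7,8]=2
  size 7 → [2,3,4,5,6,7,8]=3
  first=0(r) contributes 3

3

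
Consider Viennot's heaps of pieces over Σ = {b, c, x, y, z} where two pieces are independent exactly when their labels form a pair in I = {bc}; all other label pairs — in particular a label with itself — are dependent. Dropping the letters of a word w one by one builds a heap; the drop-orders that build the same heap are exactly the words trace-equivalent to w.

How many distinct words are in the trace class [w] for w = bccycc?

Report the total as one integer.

3

piece 0:b — minimal
piece 1:c — minimal
piece 2:c rests on {1:c}
piece 3:y rests on {0:b, 2:c}
piece 4:c rests on {3:y}
piece 5:c rests on {4:c}
minimal pieces: {0:b, 1:c}
ways to finish when only these pieces remain (= sum over removing one remaining piece with nothing left below it):
  1 left: {5}→1
  2 left: {4,5}→1
  3 left: {3,4,5}→1
  4 left: {0,3,4,5}→1  {2,3,4,5}→1
  placing 0:b first → 1 extensions
  placing 1:c first → 2 extensions
total linear extensions = 3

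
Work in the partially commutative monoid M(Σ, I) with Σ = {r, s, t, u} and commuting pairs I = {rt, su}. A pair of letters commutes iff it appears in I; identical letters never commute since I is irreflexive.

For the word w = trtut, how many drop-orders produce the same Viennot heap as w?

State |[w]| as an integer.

3

drop 0:t onto floor
drop 1:r onto floor
drop 2:t onto {0:t}
drop 3:u onto {1:r, 2:t}
drop 4:t onto {3:u}
ground layer = {0:t, 1:r}
drop-orders for the pieces not yet dropped (sum over which currently-grounded one goes next):
  1 to go: {4} 1
  2 to go: {3,4} 1
  3 to go: {1,3,4} 1  {2,3,4} 1
  if 0:t drops first: 2 orders
  if 1:r drops first: 1 orders
heap linearizations: 3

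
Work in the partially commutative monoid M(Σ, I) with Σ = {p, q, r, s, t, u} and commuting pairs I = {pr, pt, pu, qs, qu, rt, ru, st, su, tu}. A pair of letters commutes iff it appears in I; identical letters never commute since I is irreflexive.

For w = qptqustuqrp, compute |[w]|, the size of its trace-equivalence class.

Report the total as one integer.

990

piece 0:q — minimal
piece 1:p rests on {0:q}
piece 2:t rests on {0:q}
piece 3:q rests on {1:p, 2:t}
piece 4:u — minimal
piece 5:s rests on {1:p}
piece 6:t rests on {3:q}
piece 7:u rests on {4:u}
piece 8:q rests on {6:t}
piece 9:r rests on {5:s, 8:q}
piece 10:p rests on {5:s, 8:q}
minimal pieces: {0:q, 4:u}
ways to finish when only these pieces remain (= sum over removing one remaining piece with nothing left below it):
  1 left: {7}→1  {9}→1  {10}→1
  2 left: {4,7}→1  {7,9}→2  {7,10}→2  {9,10}→2
  3 left: {4,7,9}→3  {4,7,10}→3  {5,9,10}→2  {7,9,10}→6  {8,9,10}→2
  4 left: {4,7,9,10}→12  {5,7,9,10}→8  {5,8,9,10}→4  {6,8,9,10}→2  {7,8,9,10}→8
  5 left: {3,6,8,9,10}→2  {4,5,7,9,10}→20  {4,7,8,9,10}→20  {5,6,8,9,10}→6  {5,7,8,9,10}→20  {6,7,8,9,10}→10
  6 left: {2,3,6,8,9,10}→2  {3,5,6,8,9,10}→8  {3,6,7,8,9,10}→12  {4,5,7,8,9,10}→60  {4,6,7,8,9,10}→30  {5,6,7,8,9,10}→36
  7 left: {1,3,5,6,8,9,10}→8  {2,3,5,6,8,9,10}→10  {2,3,6,7,8,9,10}→14  {3,4,6,7,8,9,10}→42  {3,5,6,7,8,9,10}→56  {4,5,6,7,8,9,10}→126
  8 left: {1,2,3,5,6,8,9,10}→18  {1,3,5,6,7,8,9,10}→64  {2,3,4,6,7,8,9,10}→56  {2,3,5,6,7,8,9,10}→80  {3,4,5,6,7,8,9,10}→224
  9 left: {0,1,2,3,5,6,8,9,10}→18  {1,2,3,5,6,7,8,9,10}→162  {1,3,4,5,6,7,8,9,10}→288  {2,3,4,5,6,7,8,9,10}→360
  placing 0:q first → 810 extensions
  placing 4:u first → 180 extensions
total linear extensions = 990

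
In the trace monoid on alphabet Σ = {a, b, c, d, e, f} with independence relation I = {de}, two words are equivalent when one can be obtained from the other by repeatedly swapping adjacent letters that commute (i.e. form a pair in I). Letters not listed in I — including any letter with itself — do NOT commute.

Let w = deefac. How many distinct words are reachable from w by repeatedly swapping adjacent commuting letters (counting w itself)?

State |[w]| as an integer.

3

drop 0:d onto floor
drop 1:e onto floor
drop 2:e onto {1:e}
drop 3:f onto {0:d, 2:e}
drop 4:a onto {3:f}
drop 5:c onto {4:a}
ground layer = {0:d, 1:e}
drop-orders for the pieces not yet dropped (sum over which currently-grounded one goes next):
  1 to go: {5} 1
  2 to go: {4,5} 1
  3 to go: {3,4,5} 1
  4 to go: {0,3,4,5} 1  {2,3,4,5} 1
  if 0:d drops first: 1 orders
  if 1:e drops first: 2 orders
heap linearizations: 3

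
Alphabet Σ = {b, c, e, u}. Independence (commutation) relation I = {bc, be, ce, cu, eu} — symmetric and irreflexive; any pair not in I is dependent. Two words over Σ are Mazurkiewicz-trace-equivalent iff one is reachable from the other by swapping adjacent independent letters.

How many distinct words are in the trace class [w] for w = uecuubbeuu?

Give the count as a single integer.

360

piece 0:u — minimal
piece 1:e — minimal
piece 2:c — minimal
piece 3:u rests on {0:u}
piece 4:u rests on {3:u}
piece 5:b rests on {4:u}
piece 6:b rests on {5:b}
piece 7:e rests on {1:e}
piece 8:u rests on {6:b}
piece 9:u rests on {8:u}
minimal pieces: {0:u, 1:e, 2:c}
ways to finish when only these pieces remain (= sum over removing one remaining piece with nothing left below it):
  1 left: {2}→1  {7}→1  {9}→1
  2 left: {1,7}→1  {2,7}→2  {2,9}→2  {7,9}→2  {8,9}→1
  3 left: {1,2,7}→3  {1,7,9}→3  {2,7,9}→6  {2,8,9}→3  {6,8,9}→1  {7,8,9}→3
  4 left: {1,2,7,9}→12  {1,7,8,9}→6  {2,6,8,9}→4  {2,7,8,9}→12  {5,6,8,9}→1  {6,7,8,9}→4
  5 left: {1,2,7,8,9}→30  {1,6,7,8,9}→10  {2,5,6,8,9}→5  {2,6,7,8,9}→20  {4,5,6,8,9}→1  {5,6,7,8,9}→5
  6 left: {1,2,6,7,8,9}→60  {1,5,6,7,8,9}→15  {2,4,5,6,8,9}→6  {2,5,6,7,8,9}→30  {3,4,5,6,8,9}→1  {4,5,6,7,8,9}→6
  7 left: {0,3,4,5,6,8,9}→1  {1,2,5,6,7,8,9}→105  {1,4,5,6,7,8,9}→21  {2,3,4,5,6,8,9}→7  {2,4,5,6,7,8,9}→42  {3,4,5,6,7,8,9}→7
  8 left: {0,2,3,4,5,6,8,9}→8  {0,3,4,5,6,7,8,9}→8  {1,2,4,5,6,7,8,9}→168  {1,3,4,5,6,7,8,9}→28  {2,3,4,5,6,7,8,9}→56
  placing 0:u first → 252 extensions
  placing 1:e first → 72 extensions
  placing 2:c first → 36 extensions
total linear extensions = 360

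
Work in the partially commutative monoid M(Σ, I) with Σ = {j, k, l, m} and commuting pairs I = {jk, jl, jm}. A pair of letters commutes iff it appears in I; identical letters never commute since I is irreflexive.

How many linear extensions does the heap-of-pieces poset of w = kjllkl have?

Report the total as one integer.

0(k) covers ∅
1(j) covers ∅
2(l) covers 0:k
3(l) covers 2:l
4(k) covers 3:l
5(l) covers 4:k
floor of heap: 0:k, 1:j
completions by unplaced set U, small U first (add the entries for U minus each lowest piece of U):
  |U|=1: {1}:1  {5}:1
  |U|=2: {1,5}:2  {4,5}:1
  |U|=3: {1,4,5}:3  {3,4,5}:1
  |U|=4: {1,3,4,5}:4  {2,3,4,5}:1
  start at 0(k): 5
  start at 1(j): 1
sum over floor = 6

6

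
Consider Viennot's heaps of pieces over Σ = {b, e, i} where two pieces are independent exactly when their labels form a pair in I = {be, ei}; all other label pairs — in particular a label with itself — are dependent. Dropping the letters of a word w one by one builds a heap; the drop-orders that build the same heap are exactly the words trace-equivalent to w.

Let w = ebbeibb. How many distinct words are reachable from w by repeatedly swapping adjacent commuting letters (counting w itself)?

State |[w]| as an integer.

#0=e has no predecessor
#1=b has no predecessor
#2=b depends on [1:b]
#3=e depends on [0:e]
#4=i depends on [2:b]
#5=b depends on [4:i]
#6=b depends on [5:b]
sources: [0:e, 1:b]
N(rest) = Σ N(rest − s) over sources s of rest; N(one piece) = 1:
  size 1 → [3]=1  [6]=1
  size 2 → [0,3]=1  [3,6]=2  [5,6]=1
  size 3 → [0,3,6]=3  [3,5,6]=3  [4,5,6]=1
  size 4 → [0,3,5,6]=6  [2,4,5,6]=1  [3,4,5,6]=4
  size 5 → [0,3,4,5,6]=10  [1,2,4,5,6]=1  [2,3,4,5,6]=5
  first=0(e) contributes 6
  first=1(b) contributes 15
|[w]| = 21

21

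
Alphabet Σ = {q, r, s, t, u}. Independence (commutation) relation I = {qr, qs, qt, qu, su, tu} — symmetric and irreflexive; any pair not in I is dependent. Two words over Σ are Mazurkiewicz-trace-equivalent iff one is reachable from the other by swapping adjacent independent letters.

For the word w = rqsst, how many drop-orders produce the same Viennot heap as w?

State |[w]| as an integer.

5

drop 0:r onto floor
drop 1:q onto floor
drop 2:s onto {0:r}
drop 3:s onto {2:s}
drop 4:t onto {3:s}
ground layer = {0:r, 1:q}
drop-orders for the pieces not yet dropped (sum over which currently-grounded one goes next):
  1 to go: {1} 1  {4} 1
  2 to go: {1,4} 2  {3,4} 1
  3 to go: {1,3,4} 3  {2,3,4} 1
  if 0:r drops first: 4 orders
  if 1:q drops first: 1 orders
heap linearizations: 5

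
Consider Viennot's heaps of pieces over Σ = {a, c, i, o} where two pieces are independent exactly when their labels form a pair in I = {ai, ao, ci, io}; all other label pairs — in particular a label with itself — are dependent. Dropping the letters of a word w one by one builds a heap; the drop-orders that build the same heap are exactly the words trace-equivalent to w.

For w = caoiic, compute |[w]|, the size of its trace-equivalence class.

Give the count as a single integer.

30

piece 0:c — minimal
piece 1:a rests on {0:c}
piece 2:o rests on {0:c}
piece 3:i — minimal
piece 4:i rests on {3:i}
piece 5:c rests on {1:a, 2:o}
minimal pieces: {0:c, 3:i}
ways to finish when only these pieces remain (= sum over removing one remaining piece with nothing left below it):
  1 left: {4}→1  {5}→1
  2 left: {1,5}→1  {2,5}→1  {3,4}→1  {4,5}→2
  3 left: {1,2,5}→2  {1,4,5}→3  {2,4,5}→3  {3,4,5}→3
  4 left: {0,1,2,5}→2  {1,2,4,5}→8  {1,3,4,5}→6  {2,3,4,5}→6
  placing 0:c first → 20 extensions
  placing 3:i first → 10 extensions
total linear extensions = 30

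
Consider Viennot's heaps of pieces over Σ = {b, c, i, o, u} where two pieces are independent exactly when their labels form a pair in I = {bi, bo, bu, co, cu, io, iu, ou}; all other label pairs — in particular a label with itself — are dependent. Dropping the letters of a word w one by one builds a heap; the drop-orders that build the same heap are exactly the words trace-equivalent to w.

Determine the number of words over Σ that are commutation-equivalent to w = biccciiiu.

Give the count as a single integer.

18

#0=b has no predecessor
#1=i has no predecessor
#2=c depends on [0:b, 1:i]
#3=c depends on [2:c]
#4=c depends on [3:c]
#5=i depends on [4:c]
#6=i depends on [5:i]
#7=i depends on [6:i]
#8=u has no predecessor
sources: [0:b, 1:i, 8:u]
N(rest) = Σ N(rest − s) over sources s of rest; N(one piece) = 1:
  size 1 → [7]=1  [8]=1
  size 2 → [6,7]=1  [7,8]=2
  size 3 → [5,6,7]=1  [6,7,8]=3
  size 4 → [4,5,6,7]=1  [5,6,7,8]=4
  size 5 → [3,4,5,6,7]=1  [4,5,6,7,8]=5
  size 6 → [2,3,4,5,6,7]=1  [3,4,5,6,7,8]=6
  size 7 → [0,2,3,4,5,6,7]=1  [1,2,3,4,5,6,7]=1  [2,3,4,5,6,7,8]=7
  first=0(b) contributes 8
  first=1(i) contributes 8
  first=8(u) contributes 2
|[w]| = 18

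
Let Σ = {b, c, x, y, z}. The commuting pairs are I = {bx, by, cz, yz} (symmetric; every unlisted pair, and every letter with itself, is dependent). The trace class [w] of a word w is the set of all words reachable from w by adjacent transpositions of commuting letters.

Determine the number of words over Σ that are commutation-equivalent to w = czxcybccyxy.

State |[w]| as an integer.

drop 0:c onto floor
drop 1:z onto floor
drop 2:x onto {0:c, 1:z}
drop 3:c onto {2:x}
drop 4:y onto {3:c}
drop 5:b onto {3:c}
drop 6:c onto {4:y, 5:b}
drop 7:c onto {6:c}
drop 8:y onto {7:c}
drop 9:x onto {8:y}
drop 10:y onto {9:x}
ground layer = {0:c, 1:z}
drop-orders for the pieces not yet dropped (sum over which currently-grounded one goes next):
  1 to go: {10} 1
  2 to go: {9,10} 1
  3 to go: {8,9,10} 1
  4 to go: {7,8,9,10} 1
  5 to go: {6,7,8,9,10} 1
  6 to go: {4,6,7,8,9,10} 1  {5,6,7,8,9,10} 1
  7 to go: {4,5,6,7,8,9,10} 2
  8 to go: {3,4,5,6,7,8,9,10} 2
  9 to go: {2,3,4,5,6,7,8,9,10} 2
  if 0:c drops first: 2 orders
  if 1:z drops first: 2 orders
heap linearizations: 4

4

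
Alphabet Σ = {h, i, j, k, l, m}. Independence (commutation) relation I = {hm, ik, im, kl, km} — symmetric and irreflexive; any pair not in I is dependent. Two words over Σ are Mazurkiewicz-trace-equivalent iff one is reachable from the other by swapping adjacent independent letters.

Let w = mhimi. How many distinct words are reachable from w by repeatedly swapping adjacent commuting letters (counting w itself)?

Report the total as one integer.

drop 0:m onto floor
drop 1:h onto floor
drop 2:i onto {1:h}
drop 3:m onto {0:m}
drop 4:i onto {2:i}
ground layer = {0:m, 1:h}
drop-orders for the pieces not yet dropped (sum over which currently-grounded one goes next):
  1 to go: {3} 1  {4} 1
  2 to go: {0,3} 1  {2,4} 1  {3,4} 2
  3 to go: {0,3,4} 3  {1,2,4} 1  {2,3,4} 3
  if 0:m drops first: 4 orders
  if 1:h drops first: 6 orders
heap linearizations: 10

10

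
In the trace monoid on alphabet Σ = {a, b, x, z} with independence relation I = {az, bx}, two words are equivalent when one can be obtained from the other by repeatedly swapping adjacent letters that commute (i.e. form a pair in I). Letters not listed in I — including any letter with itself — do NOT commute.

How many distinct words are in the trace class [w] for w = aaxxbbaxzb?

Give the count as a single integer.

drop 0:a onto floor
drop 1:a onto {0:a}
drop 2:x onto {1:a}
drop 3:x onto {2:x}
drop 4:b onto {1:a}
drop 5:b onto {4:b}
drop 6:a onto {3:x, 5:b}
drop 7:x onto {6:a}
drop 8:z onto {7:x}
drop 9:b onto {8:z}
ground layer = {0:a}
drop-orders for the pieces not yet dropped (sum over which currently-grounded one goes next):
  1 to go: {9} 1
  2 to go: {8,9} 1
  3 to go: {7,8,9} 1
  4 to go: {6,7,8,9} 1
  5 to go: {3,6,7,8,9} 1  {5,6,7,8,9} 1
  6 to go: {2,3,6,7,8,9} 1  {3,5,6,7,8,9} 2  {4,5,6,7,8,9} 1
  7 to go: {2,3,5,6,7,8,9} 3  {3,4,5,6,7,8,9} 3
  8 to go: {2,3,4,5,6,7,8,9} 6
  if 0:a drops first: 6 orders

6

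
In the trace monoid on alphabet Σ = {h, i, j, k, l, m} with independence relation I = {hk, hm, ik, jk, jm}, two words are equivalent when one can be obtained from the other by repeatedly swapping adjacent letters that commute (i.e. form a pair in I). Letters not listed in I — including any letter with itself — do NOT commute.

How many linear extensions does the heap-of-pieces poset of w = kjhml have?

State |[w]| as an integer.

6

drop 0:k onto floor
drop 1:j onto floor
drop 2:h onto {1:j}
drop 3:m onto {0:k}
drop 4:l onto {2:h, 3:m}
ground layer = {0:k, 1:j}
drop-orders for the pieces not yet dropped (sum over which currently-grounded one goes next):
  1 to go: {4} 1
  2 to go: {2,4} 1  {3,4} 1
  3 to go: {0,3,4} 1  {1,2,4} 1  {2,3,4} 2
  if 0:k drops first: 3 orders
  if 1:j drops first: 3 orders
heap linearizations: 6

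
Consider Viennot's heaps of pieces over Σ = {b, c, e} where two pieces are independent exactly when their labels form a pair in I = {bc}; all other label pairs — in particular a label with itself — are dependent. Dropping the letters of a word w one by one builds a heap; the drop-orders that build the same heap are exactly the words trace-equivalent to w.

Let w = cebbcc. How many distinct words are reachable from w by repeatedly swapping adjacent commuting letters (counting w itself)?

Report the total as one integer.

piece 0:c — minimal
piece 1:e rests on {0:c}
piece 2:b rests on {1:e}
piece 3:b rests on {2:b}
piece 4:c rests on {1:e}
piece 5:c rests on {4:c}
minimal pieces: {0:c}
ways to finish when only these pieces remain (= sum over removing one remaining piece with nothing left below it):
  1 left: {3}→1  {5}→1
  2 left: {2,3}→1  {3,5}→2  {4,5}→1
  3 left: {2,3,5}→3  {3,4,5}→3
  4 left: {2,3,4,5}→6
  placing 0:c first → 6 extensions

6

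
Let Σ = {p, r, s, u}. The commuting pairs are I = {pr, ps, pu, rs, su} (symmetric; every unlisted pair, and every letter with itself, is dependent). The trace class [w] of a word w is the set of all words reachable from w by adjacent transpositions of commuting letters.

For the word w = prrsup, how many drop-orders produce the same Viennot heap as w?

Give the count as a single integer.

0(p) covers ∅
1(r) covers ∅
2(r) covers 1:r
3(s) covers ∅
4(u) covers 2:r
5(p) covers 0:p
floor of heap: 0:p, 1:r, 3:s
completions by unplaced set U, small U first (add the entries for U minus each lowest piece of U):
  |U|=1: {3}:1  {4}:1  {5}:1
  |U|=2: {0,5}:1  {2,4}:1  {3,4}:2  {3,5}:2  {4,5}:2
  |U|=3: {0,3,5}:3  {0,4,5}:3  {1,2,4}:1  {2,3,4}:3  {2,4,5}:3  {3,4,5}:6
  |U|=4: {0,2,4,5}:6  {0,3,4,5}:12  {1,2,3,4}:4  {1,2,4,5}:4  {2,3,4,5}:12
  start at 0(p): 20
  start at 1(r): 30
  start at 3(s): 10
sum over floor = 60

60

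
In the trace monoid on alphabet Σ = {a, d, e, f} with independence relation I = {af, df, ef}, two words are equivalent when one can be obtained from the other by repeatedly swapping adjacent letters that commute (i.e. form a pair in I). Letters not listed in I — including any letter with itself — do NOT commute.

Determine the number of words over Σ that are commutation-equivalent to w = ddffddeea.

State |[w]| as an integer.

36

piece 0:d — minimal
piece 1:d rests on {0:d}
piece 2:f — minimal
piece 3:f rests on {2:f}
piece 4:d rests on {1:d}
piece 5:d rests on {4:d}
piece 6:e rests on {5:d}
piece 7:e rests on {6:e}
piece 8:a rests on {7:e}
minimal pieces: {0:d, 2:f}
ways to finish when only these pieces remain (= sum over removing one remaining piece with nothing left below it):
  1 left: {3}→1  {8}→1
  2 left: {2,3}→1  {3,8}→2  {7,8}→1
  3 left: {2,3,8}→3  {3,7,8}→3  {6,7,8}→1
  4 left: {2,3,7,8}→6  {3,6,7,8}→4  {5,6,7,8}→1
  5 left: {2,3,6,7,8}→10  {3,5,6,7,8}→5  {4,5,6,7,8}→1
  6 left: {1,4,5,6,7,8}→1  {2,3,5,6,7,8}→15  {3,4,5,6,7,8}→6
  7 left: {0,1,4,5,6,7,8}→1  {1,3,4,5,6,7,8}→7  {2,3,4,5,6,7,8}→21
  placing 0:d first → 28 extensions
  placing 2:f first → 8 extensions
total linear extensions = 36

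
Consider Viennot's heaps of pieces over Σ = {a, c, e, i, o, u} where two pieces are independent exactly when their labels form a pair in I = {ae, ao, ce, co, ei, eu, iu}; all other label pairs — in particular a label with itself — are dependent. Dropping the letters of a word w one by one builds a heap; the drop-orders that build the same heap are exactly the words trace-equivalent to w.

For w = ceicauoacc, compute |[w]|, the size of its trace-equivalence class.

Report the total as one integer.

30

0(c) covers ∅
1(e) covers ∅
2(i) covers 0:c
3(c) covers 2:i
4(a) covers 3:c
5(u) covers 4:a
6(o) covers 1:e, 5:u
7(a) covers 5:u
8(c) covers 7:a
9(c) covers 8:c
floor of heap: 0:c, 1:e
completions by unplaced set U, small U first (add the entries for U minus each lowest piece of U):
  |U|=1: {6}:1  {9}:1
  |U|=2: {1,6}:1  {6,9}:2  {8,9}:1
  |U|=3: {1,6,9}:3  {6,8,9}:3  {7,8,9}:1
  |U|=4: {1,6,8,9}:6  {6,7,8,9}:4
  |U|=5: {1,6,7,8,9}:10  {5,6,7,8,9}:4
  |U|=6: {1,5,6,7,8,9}:14  {4,5,6,7,8,9}:4
  |U|=7: {1,4,5,6,7,8,9}:18  {3,4,5,6,7,8,9}:4
  |U|=8: {1,3,4,5,6,7,8,9}:22  {2,3,4,5,6,7,8,9}:4
  start at 0(c): 26
  start at 1(e): 4
sum over floor = 30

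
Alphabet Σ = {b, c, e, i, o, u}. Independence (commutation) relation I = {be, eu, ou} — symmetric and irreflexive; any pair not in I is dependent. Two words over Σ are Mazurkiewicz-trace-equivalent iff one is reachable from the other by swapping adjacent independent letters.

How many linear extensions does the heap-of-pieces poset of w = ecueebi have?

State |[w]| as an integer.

drop 0:e onto floor
drop 1:c onto {0:e}
drop 2:u onto {1:c}
drop 3:e onto {1:c}
drop 4:e onto {3:e}
drop 5:b onto {2:u}
drop 6:i onto {4:e, 5:b}
ground layer = {0:e}
drop-orders for the pieces not yet dropped (sum over which currently-grounded one goes next):
  1 to go: {6} 1
  2 to go: {4,6} 1  {5,6} 1
  3 to go: {2,5,6} 1  {3,4,6} 1  {4,5,6} 2
  4 to go: {2,4,5,6} 3  {3,4,5,6} 3
  5 to go: {2,3,4,5,6} 6
  if 0:e drops first: 6 orders

6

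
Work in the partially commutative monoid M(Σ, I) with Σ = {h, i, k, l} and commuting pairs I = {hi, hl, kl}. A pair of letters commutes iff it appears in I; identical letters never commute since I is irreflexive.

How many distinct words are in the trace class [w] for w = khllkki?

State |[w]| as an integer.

piece 0:k — minimal
piece 1:h rests on {0:k}
piece 2:l — minimal
piece 3:l rests on {2:l}
piece 4:k rests on {1:h}
piece 5:k rests on {4:k}
piece 6:i rests on {3:l, 5:k}
minimal pieces: {0:k, 2:l}
ways to finish when only these pieces remain (= sum over removing one remaining piece with nothing left below it):
  1 left: {6}→1
  2 left: {3,6}→1  {5,6}→1
  3 left: {2,3,6}→1  {3,5,6}→2  {4,5,6}→1
  4 left: {1,4,5,6}→1  {2,3,5,6}→3  {3,4,5,6}→3
  5 left: {0,1,4,5,6}→1  {1,3,4,5,6}→4  {2,3,4,5,6}→6
  placing 0:k first → 10 extensions
  placing 2:l first → 5 extensions
total linear extensions = 15

15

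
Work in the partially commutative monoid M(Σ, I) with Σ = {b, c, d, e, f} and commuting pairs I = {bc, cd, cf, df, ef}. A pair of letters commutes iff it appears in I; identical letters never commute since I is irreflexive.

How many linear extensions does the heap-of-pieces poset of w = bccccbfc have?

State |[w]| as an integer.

56

#0=b has no predecessor
#1=c has no predecessor
#2=c depends on [1:c]
#3=c depends on [2:c]
#4=c depends on [3:c]
#5=b depends on [0:b]
#6=f depends on [5:b]
#7=c depends on [4:c]
sources: [0:b, 1:c]
N(rest) = Σ N(rest − s) over sources s of rest; N(one piece) = 1:
  size 1 → [6]=1  [7]=1
  size 2 → [4,7]=1  [5,6]=1  [6,7]=2
  size 3 → [0,5,6]=1  [3,4,7]=1  [4,6,7]=3  [5,6,7]=3
  size 4 → [0,5,6,7]=4  [2,3,4,7]=1  [3,4,6,7]=4  [4,5,6,7]=6
  size 5 → [0,4,5,6,7]=10  [1,2,3,4,7]=1  [2,3,4,6,7]=5  [3,4,5,6,7]=10
  size 6 → [0,3,4,5,6,7]=20  [1,2,3,4,6,7]=6  [2,3,4,5,6,7]=15
  first=0(b) contributes 21
  first=1(c) contributes 35
|[w]| = 56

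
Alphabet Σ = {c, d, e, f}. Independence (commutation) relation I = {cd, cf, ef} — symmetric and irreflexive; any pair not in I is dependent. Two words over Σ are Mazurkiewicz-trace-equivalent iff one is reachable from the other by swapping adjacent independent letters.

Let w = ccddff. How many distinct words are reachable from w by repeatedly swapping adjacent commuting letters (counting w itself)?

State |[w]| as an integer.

drop 0:c onto floor
drop 1:c onto {0:c}
drop 2:d onto floor
drop 3:d onto {2:d}
drop 4:f onto {3:d}
drop 5:f onto {4:f}
ground layer = {0:c, 2:d}
drop-orders for the pieces not yet dropped (sum over which currently-grounded one goes next):
  1 to go: {1} 1  {5} 1
  2 to go: {0,1} 1  {1,5} 2  {4,5} 1
  3 to go: {0,1,5} 3  {1,4,5} 3  {3,4,5} 1
  4 to go: {0,1,4,5} 6  {1,3,4,5} 4  {2,3,4,5} 1
  if 0:c drops first: 5 orders
  if 2:d drops first: 10 orders
heap linearizations: 15

15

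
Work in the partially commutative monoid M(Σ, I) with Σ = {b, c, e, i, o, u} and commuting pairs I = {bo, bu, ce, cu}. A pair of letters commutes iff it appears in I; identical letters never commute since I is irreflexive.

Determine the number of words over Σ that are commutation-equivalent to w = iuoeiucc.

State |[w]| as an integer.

3

drop 0:i onto floor
drop 1:u onto {0:i}
drop 2:o onto {1:u}
drop 3:e onto {2:o}
drop 4:i onto {3:e}
drop 5:u onto {4:i}
drop 6:c onto {4:i}
drop 7:c onto {6:c}
ground layer = {0:i}
drop-orders for the pieces not yet dropped (sum over which currently-grounded one goes next):
  1 to go: {5} 1  {7} 1
  2 to go: {5,7} 2  {6,7} 1
  3 to go: {5,6,7} 3
  4 to go: {4,5,6,7} 3
  5 to go: {3,4,5,6,7} 3
  6 to go: {2,3,4,5,6,7} 3
  if 0:i drops first: 3 orders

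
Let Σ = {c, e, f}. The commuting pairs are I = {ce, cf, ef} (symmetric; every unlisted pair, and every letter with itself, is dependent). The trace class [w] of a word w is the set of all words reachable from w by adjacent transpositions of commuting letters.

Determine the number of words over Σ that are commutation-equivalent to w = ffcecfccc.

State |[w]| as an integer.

504

0(f) covers ∅
1(f) covers 0:f
2(c) covers ∅
3(e) covers ∅
4(c) covers 2:c
5(f) covers 1:f
6(c) covers 4:c
7(c) covers 6:c
8(c) covers 7:c
floor of heap: 0:f, 2:c, 3:e
completions by unplaced set U, small U first (add the entries for U minus each lowest piece of U):
  |U|=1: {3}:1  {5}:1  {8}:1
  |U|=2: {1,5}:1  {3,5}:2  {3,8}:2  {5,8}:2  {7,8}:1
  |U|=3: {0,1,5}:1  {1,3,5}:3  {1,5,8}:3  {3,5,8}:6  {3,7,8}:3  {5,7,8}:3  {6,7,8}:1
  |U|=4: {0,1,3,5}:4  {0,1,5,8}:4  {1,3,5,8}:12  {1,5,7,8}:6  {3,5,7,8}:12  {3,6,7,8}:4  {4,6,7,8}:1  {5,6,7,8}:4
  |U|=5: {0,1,3,5,8}:20  {0,1,5,7,8}:10  {1,3,5,7,8}:30  {1,5,6,7,8}:10  {2,4,6,7,8}:1  {3,4,6,7,8}:5  {3,5,6,7,8}:20  {4,5,6,7,8}:5
  |U|=6: {0,1,3,5,7,8}:60  {0,1,5,6,7,8}:20  {1,3,5,6,7,8}:60  {1,4,5,6,7,8}:15  {2,3,4,6,7,8}:6  {2,4,5,6,7,8}:6  {3,4,5,6,7,8}:30
  |U|=7: {0,1,3,5,6,7,8}:140  {0,1,4,5,6,7,8}:35  {1,2,4,5,6,7,8}:21  {1,3,4,5,6,7,8}:105  {2,3,4,5,6,7,8}:42
  start at 0(f): 168
  start at 2(c): 280
  start at 3(e): 56
sum over floor = 504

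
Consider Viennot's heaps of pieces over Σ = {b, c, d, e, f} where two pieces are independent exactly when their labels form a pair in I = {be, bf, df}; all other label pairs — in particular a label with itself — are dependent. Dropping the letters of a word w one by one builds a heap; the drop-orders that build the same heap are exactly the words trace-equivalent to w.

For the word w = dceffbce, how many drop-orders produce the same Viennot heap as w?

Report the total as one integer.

4

#0=d has no predecessor
#1=c depends on [0:d]
#2=e depends on [1:c]
#3=f depends on [2:e]
#4=f depends on [3:f]
#5=b depends on [1:c]
#6=c depends on [4:f, 5:b]
#7=e depends on [6:c]
sources: [0:d]
N(rest) = Σ N(rest − s) over sources s of rest; N(one piece) = 1:
  size 1 → [7]=1
  size 2 → [6,7]=1
  size 3 → [4,6,7]=1  [5,6,7]=1
  size 4 → [3,4,6,7]=1  [4,5,6,7]=2
  size 5 → [2,3,4,6,7]=1  [3,4,5,6,7]=3
  size 6 → [2,3,4,5,6,7]=4
  first=0(d) contributes 4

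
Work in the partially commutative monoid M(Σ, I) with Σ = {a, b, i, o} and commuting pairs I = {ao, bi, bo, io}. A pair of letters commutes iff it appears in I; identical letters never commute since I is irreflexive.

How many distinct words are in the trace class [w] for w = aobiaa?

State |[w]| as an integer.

#0=a has no predecessor
#1=o has no predecessor
#2=b depends on [0:a]
#3=i depends on [0:a]
#4=a depends on [2:b, 3:i]
#5=a depends on [4:a]
sources: [0:a, 1:o]
N(rest) = Σ N(rest − s) over sources s of rest; N(one piece) = 1:
  size 1 → [1]=1  [5]=1
  size 2 → [1,5]=2  [4,5]=1
  size 3 → [1,4,5]=3  [2,4,5]=1  [3,4,5]=1
  size 4 → [1,2,4,5]=4  [1,3,4,5]=4  [2,3,4,5]=2
  first=0(a) contributes 10
  first=1(o) contributes 2
|[w]| = 12

12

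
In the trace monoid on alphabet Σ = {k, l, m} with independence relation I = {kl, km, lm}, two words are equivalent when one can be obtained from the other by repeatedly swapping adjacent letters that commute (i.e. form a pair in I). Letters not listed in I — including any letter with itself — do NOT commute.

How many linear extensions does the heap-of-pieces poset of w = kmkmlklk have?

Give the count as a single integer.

420

#0=k has no predecessor
#1=m has no predecessor
#2=k depends on [0:k]
#3=m depends on [1:m]
#4=l has no predecessor
#5=k depends on [2:k]
#6=l depends on [4:l]
#7=k depends on [5:k]
sources: [0:k, 1:m, 4:l]
N(rest) = Σ N(rest − s) over sources s of rest; N(one piece) = 1:
  size 1 → [3]=1  [6]=1  [7]=1
  size 2 → [1,3]=1  [3,6]=2  [3,7]=2  [4,6]=1  [5,7]=1  [6,7]=2
  size 3 → [1,3,6]=3  [1,3,7]=3  [2,5,7]=1  [3,4,6]=3  [3,5,7]=3  [3,6,7]=6  [4,6,7]=3  [5,6,7]=3
  size 4 → [0,2,5,7]=1  [1,3,4,6]=6  [1,3,5,7]=6  [1,3,6,7]=12  [2,3,5,7]=4  [2,5,6,7]=4  [3,4,6,7]=12  [3,5,6,7]=12  [4,5,6,7]=6
  size 5 → [0,2,3,5,7]=5  [0,2,5,6,7]=5  [1,2,3,5,7]=10  [1,3,4,6,7]=30  [1,3,5,6,7]=30  [2,3,5,6,7]=20  [2,4,5,6,7]=10  [3,4,5,6,7]=30
  size 6 → [0,1,2,3,5,7]=15  [0,2,3,5,6,7]=30  [0,2,4,5,6,7]=15  [1,2,3,5,6,7]=60  [1,3,4,5,6,7]=90  [2,3,4,5,6,7]=60
  first=0(k) contributes 210
  first=1(m) contributes 105
  first=4(l) contributes 105
|[w]| = 420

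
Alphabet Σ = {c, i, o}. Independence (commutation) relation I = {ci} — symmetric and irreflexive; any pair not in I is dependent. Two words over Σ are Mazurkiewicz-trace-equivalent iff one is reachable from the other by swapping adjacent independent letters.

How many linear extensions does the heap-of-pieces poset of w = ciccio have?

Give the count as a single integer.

#0=c has no predecessor
#1=i has no predecessor
#2=c depends on [0:c]
#3=c depends on [2:c]
#4=i depends on [1:i]
#5=o depends on [3:c, 4:i]
sources: [0:c, 1:i]
N(rest) = Σ N(rest − s) over sources s of rest; N(one piece) = 1:
  size 1 → [5]=1
  size 2 → [3,5]=1  [4,5]=1
  size 3 → [1,4,5]=1  [2,3,5]=1  [3,4,5]=2
  size 4 → [0,2,3,5]=1  [1,3,4,5]=3  [2,3,4,5]=3
  first=0(c) contributes 6
  first=1(i) contributes 4
|[w]| = 10

10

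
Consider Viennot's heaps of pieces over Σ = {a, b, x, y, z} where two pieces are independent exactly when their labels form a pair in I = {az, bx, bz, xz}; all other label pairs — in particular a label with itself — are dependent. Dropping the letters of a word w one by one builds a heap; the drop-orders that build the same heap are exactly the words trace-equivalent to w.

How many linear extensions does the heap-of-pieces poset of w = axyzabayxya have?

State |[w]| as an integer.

0(a) covers ∅
1(x) covers 0:a
2(y) covers 1:x
3(z) covers 2:y
4(a) covers 2:y
5(b) covers 4:a
6(a) covers 5:b
7(y) covers 3:z, 6:a
8(x) covers 7:y
9(y) covers 8:x
10(a) covers 9:y
floor of heap: 0:a
completions by unplaced set U, small U first (add the entries for U minus each lowest piece of U):
  |U|=1: {10}:1
  |U|=2: {9,10}:1
  |U|=3: {8,9,10}:1
  |U|=4: {7,8,9,10}:1
  |U|=5: {3,7,8,9,10}:1  {6,7,8,9,10}:1
  |U|=6: {3,6,7,8,9,10}:2  {5,6,7,8,9,10}:1
  |U|=7: {3,5,6,7,8,9,10}:3  {4,5,6,7,8,9,10}:1
  |U|=8: {3,4,5,6,7,8,9,10}:4
  |U|=9: {2,3,4,5,6,7,8,9,10}:4
  start at 0(a): 4

4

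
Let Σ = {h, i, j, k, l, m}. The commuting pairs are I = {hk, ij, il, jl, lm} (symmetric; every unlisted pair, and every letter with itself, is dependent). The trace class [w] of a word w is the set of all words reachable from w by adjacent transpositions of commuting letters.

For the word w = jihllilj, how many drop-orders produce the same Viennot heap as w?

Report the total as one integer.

40

#0=j has no predecessor
#1=i has no predecessor
#2=h depends on [0:j, 1:i]
#3=l depends on [2:h]
#4=l depends on [3:l]
#5=i depends on [2:h]
#6=l depends on [4:l]
#7=j depends on [2:h]
sources: [0:j, 1:i]
N(rest) = Σ N(rest − s) over sources s of rest; N(one piece) = 1:
  size 1 → [5]=1  [6]=1  [7]=1
  size 2 → [4,6]=1  [5,6]=2  [5,7]=2  [6,7]=2
  size 3 → [3,4,6]=1  [4,5,6]=3  [4,6,7]=3  [5,6,7]=6
  size 4 → [3,4,5,6]=4  [3,4,6,7]=4  [4,5,6,7]=12
  size 5 → [3,4,5,6,7]=20
  size 6 → [2,3,4,5,6,7]=20
  first=0(j) contributes 20
  first=1(i) contributes 20
|[w]| = 40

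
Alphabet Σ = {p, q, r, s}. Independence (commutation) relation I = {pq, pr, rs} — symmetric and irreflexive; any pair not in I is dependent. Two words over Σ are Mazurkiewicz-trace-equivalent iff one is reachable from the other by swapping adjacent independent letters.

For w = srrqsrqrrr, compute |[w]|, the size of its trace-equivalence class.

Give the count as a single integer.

6

drop 0:s onto floor
drop 1:r onto floor
drop 2:r onto {1:r}
drop 3:q onto {0:s, 2:r}
drop 4:s onto {3:q}
drop 5:r onto {3:q}
drop 6:q onto {4:s, 5:r}
drop 7:r onto {6:q}
drop 8:r onto {7:r}
drop 9:r onto {8:r}
ground layer = {0:s, 1:r}
drop-orders for the pieces not yet dropped (sum over which currently-grounded one goes next):
  1 to go: {9} 1
  2 to go: {8,9} 1
  3 to go: {7,8,9} 1
  4 to go: {6,7,8,9} 1
  5 to go: {4,6,7,8,9} 1  {5,6,7,8,9} 1
  6 to go: {4,5,6,7,8,9} 2
  7 to go: {3,4,5,6,7,8,9} 2
  8 to go: {0,3,4,5,6,7,8,9} 2  {2,3,4,5,6,7,8,9} 2
  if 0:s drops first: 2 orders
  if 1:r drops first: 4 orders
heap linearizations: 6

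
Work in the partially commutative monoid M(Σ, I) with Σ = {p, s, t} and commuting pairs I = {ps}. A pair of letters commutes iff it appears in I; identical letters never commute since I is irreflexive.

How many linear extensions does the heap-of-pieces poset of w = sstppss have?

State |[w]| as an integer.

drop 0:s onto floor
drop 1:s onto {0:s}
drop 2:t onto {1:s}
drop 3:p onto {2:t}
drop 4:p onto {3:p}
drop 5:s onto {2:t}
drop 6:s onto {5:s}
ground layer = {0:s}
drop-orders for the pieces not yet dropped (sum over which currently-grounded one goes next):
  1 to go: {4} 1  {6} 1
  2 to go: {3,4} 1  {4,6} 2  {5,6} 1
  3 to go: {3,4,6} 3  {4,5,6} 3
  4 to go: {3,4,5,6} 6
  5 to go: {2,3,4,5,6} 6
  if 0:s drops first: 6 orders

6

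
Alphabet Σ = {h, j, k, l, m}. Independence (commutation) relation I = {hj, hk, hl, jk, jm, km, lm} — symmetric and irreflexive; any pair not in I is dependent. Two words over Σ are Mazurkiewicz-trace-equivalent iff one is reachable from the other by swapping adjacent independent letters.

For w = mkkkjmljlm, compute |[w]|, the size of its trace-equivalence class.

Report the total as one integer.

#0=m has no predecessor
#1=k has no predecessor
#2=k depends on [1:k]
#3=k depends on [2:k]
#4=j has no predecessor
#5=m depends on [0:m]
#6=l depends on [3:k, 4:j]
#7=j depends on [6:l]
#8=l depends on [7:j]
#9=m depends on [5:m]
sources: [0:m, 1:k, 4:j]
N(rest) = Σ N(rest − s) over sources s of rest; N(one piece) = 1:
  size 1 → [8]=1  [9]=1
  size 2 → [5,9]=1  [7,8]=1  [8,9]=2
  size 3 → [0,5,9]=1  [5,8,9]=3  [6,7,8]=1  [7,8,9]=3
  size 4 → [0,5,8,9]=4  [3,6,7,8]=1  [4,6,7,8]=1  [5,7,8,9]=6  [6,7,8,9]=4
  size 5 → [0,5,7,8,9]=10  [2,3,6,7,8]=1  [3,4,6,7,8]=2  [3,6,7,8,9]=5  [4,6,7,8,9]=5  [5,6,7,8,9]=10
  size 6 → [0,5,6,7,8,9]=20  [1,2,3,6,7,8]=1  [2,3,4,6,7,8]=3  [2,3,6,7,8,9]=6  [3,4,6,7,8,9]=12  [3,5,6,7,8,9]=15  [4,5,6,7,8,9]=15
  size 7 → [0,3,5,6,7,8,9]=35  [0,4,5,6,7,8,9]=35  [1,2,3,4,6,7,8]=4  [1,2,3,6,7,8,9]=7  [2,3,4,6,7,8,9]=21  [2,3,5,6,7,8,9]=21  [3,4,5,6,7,8,9]=42
  size 8 → [0,2,3,5,6,7,8,9]=56  [0,3,4,5,6,7,8,9]=112  [1,2,3,4,6,7,8,9]=32  [1,2,3,5,6,7,8,9]=28  [2,3,4,5,6,7,8,9]=84
  first=0(m) contributes 144
  first=1(k) contributes 252
  first=4(j) contributes 84
|[w]| = 480

480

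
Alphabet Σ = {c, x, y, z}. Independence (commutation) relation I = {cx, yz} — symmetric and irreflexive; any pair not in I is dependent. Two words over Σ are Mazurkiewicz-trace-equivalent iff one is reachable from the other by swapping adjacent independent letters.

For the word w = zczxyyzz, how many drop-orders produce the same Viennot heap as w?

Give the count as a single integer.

6

piece 0:z — minimal
piece 1:c rests on {0:z}
piece 2:z rests on {1:c}
piece 3:x rests on {2:z}
piece 4:y rests on {3:x}
piece 5:y rests on {4:y}
piece 6:z rests on {3:x}
piece 7:z rests on {6:z}
minimal pieces: {0:z}
ways to finish when only these pieces remain (= sum over removing one remaining piece with nothing left below it):
  1 left: {5}→1  {7}→1
  2 left: {4,5}→1  {5,7}→2  {6,7}→1
  3 left: {4,5,7}→3  {5,6,7}→3
  4 left: {4,5,6,7}→6
  5 left: {3,4,5,6,7}→6
  6 left: {2,3,4,5,6,7}→6
  placing 0:z first → 6 extensions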